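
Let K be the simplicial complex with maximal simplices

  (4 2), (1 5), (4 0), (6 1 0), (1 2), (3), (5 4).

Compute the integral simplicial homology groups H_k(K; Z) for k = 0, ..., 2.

K has 7 vertices, 8 edges, 1 triangle.
rank ∂_0 = 0, rank ∂_1 = 5 ⇒ b_0 = 7 − 0 − 5 = 2; all invariant factors of ∂_1 are 1 so no torsion. So H_0 = Z^2.
rank ∂_1 = 5, rank ∂_2 = 1 ⇒ b_1 = 8 − 5 − 1 = 2; all invariant factors of ∂_2 are 1 so no torsion. So H_1 = Z^2.
rank ∂_2 = 1, rank ∂_3 = 0 ⇒ b_2 = 1 − 1 − 0 = 0. So H_2 = 0.

H_0 = Z^2,  H_1 = Z^2,  H_2 = 0.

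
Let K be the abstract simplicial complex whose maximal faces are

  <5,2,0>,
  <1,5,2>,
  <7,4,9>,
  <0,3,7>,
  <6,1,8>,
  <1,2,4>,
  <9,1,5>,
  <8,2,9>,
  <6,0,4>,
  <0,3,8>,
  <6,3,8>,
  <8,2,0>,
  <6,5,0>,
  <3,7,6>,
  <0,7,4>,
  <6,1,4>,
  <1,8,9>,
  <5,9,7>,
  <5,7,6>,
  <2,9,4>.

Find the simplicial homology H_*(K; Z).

Order the vertices as 0 < 1 < 2 < 3 < 4 < 5 < 6 < 7 < 8 < 9. Listing each simplex with vertices in this order, K has dimension 2 with simplices:

  0-simplices (10): [0], [1], [2], [3], [4], [5], [6], [7], [8], [9]
  1-simplices (30): (30 of them)
  2-simplices (20): (20 of them)

Hence C_0 ≅ Z^10, C_1 ≅ Z^30, C_2 ≅ Z^20.

Boundary ∂_1: C_1 → C_0 maps an edge to its endpoints' difference, ∂[p,q] = q − p. For instance
  ∂[1,9] = [9] − [1].
The resulting 10×30 matrix has rank 9, and its Smith normal form has invariant factors (1,1,1,1,1,1,1,1,1).

The boundary map ∂_2: C_2 → C_1 acts by ∂[p,q,r] = [q,r] − [p,r] + [p,q]. For instance
  ∂[1,2,4] = [2,4] − [1,4] + [1,2],
  ∂[0,4,7] = [4,7] − [0,7] + [0,4].
As a 30×20 matrix over Z this has rank 20, with invariant factors (1,1,1,1,1,1,1,1,1,1,1,1,1,1,1,1,1,1,1,2).

Reading off H_k = ker ∂_k / im ∂_{k+1}:

  H_0: rank C_0 − rank ∂_1 = 10 − 9 = 1, and the invariant factors of ∂_1 are all 1, so H_0 = Z.
  H_1: rank ker ∂_1 − rank ∂_2 = (30 − 9) − 20 = 1, and ∂_2 has invariant factor 2 > 1, so H_1 = Z ⊕ Z/2.
  H_2: rank ker ∂_2 − rank ∂_3 = (20 − 20) − 0 = 0, and there is no ∂_3, so H_2 = 0.

As a check, the Euler characteristic is 10 − 30 + 20 = 0, which agrees with 1 − 1 + 0 = 0.
(K is a triangulation of the Klein bottle.)

H_0 ≅ Z,  H_1 ≅ Z ⊕ Z/2,  H_2 = 0.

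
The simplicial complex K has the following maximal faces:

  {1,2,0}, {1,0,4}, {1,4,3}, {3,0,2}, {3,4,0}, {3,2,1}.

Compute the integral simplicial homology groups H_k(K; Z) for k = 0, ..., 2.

Fix the vertex order 0 < 1 < 2 < 3 < 4 and write every simplex with vertices in increasing order. Then dim K = 2 and the simplices of K are:

  0-simplices (5): [0], [1], [2], [3], [4]
  1-simplices (9): [0,1], [0,2], [0,3], [0,4], [1,2], [1,3], [1,4], [2,3], [3,4]
  2-simplices (6): [0,1,2], [0,1,4], [0,2,3], [0,3,4], [1,2,3], [1,3,4]

giving chain groups C_0 ≅ Z^5, C_1 ≅ Z^9, C_2 ≅ Z^6.

Boundary ∂_1: C_1 → C_0 is given by ∂[p,q] = [q] − [p]. For instance
  ∂[0,1] = [1] − [0].
The resulting 5×9 matrix has rank 4, and its Smith normal form has invariant factors (1,1,1,1).

∂_2: C_2 → C_1 sends each 2-simplex [p,q,r] to [q,r] − [p,r] + [p,q]. For instance
  ∂[1,2,3] = [2,3] − [1,3] + [1,2],
  ∂[1,3,4] = [3,4] − [1,4] + [1,3].
This gives a 9×6 integer matrix of rank 5; reducing to Smith normal form yields diagonal entries (1,1,1,1,1).

Now H_k = ker ∂_k / im ∂_{k+1}, so:

  H_0: rank C_0 − rank ∂_1 = 5 − 4 = 1, and the invariant factors of ∂_1 are all 1, so H_0 = Z.
  H_1: rank ker ∂_1 − rank ∂_2 = (9 − 4) − 5 = 0, and the invariant factors of ∂_2 are all 1, so H_1 = 0.
  H_2: rank ker ∂_2 − rank ∂_3 = (6 − 5) − 0 = 1, and there is no ∂_3, so H_2 = Z.

(K is a triangulation of the 2-sphere S^2.)

H_0 ≅ Z,  H_1 = 0,  H_2 ≅ Z.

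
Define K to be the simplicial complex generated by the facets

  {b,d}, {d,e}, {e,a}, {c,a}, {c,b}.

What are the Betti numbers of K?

Fix the vertex order a < b < c < d < e and write every simplex with vertices in increasing order. Then dim K = 1 and the simplices of K are:

  0-simplices (5): a, b, c, d, e
  1-simplices (5): ac, ae, bc, bd, de

so the chain groups are C_0 ≅ Z^5, C_1 ≅ Z^5.

∂_1: C_1 → C_0 sends each edge [p,q] (with p < q) to q − p. For instance
  ∂bd = d − b.
The resulting 5×5 matrix has rank 4, and its Smith normal form has invariant factors (1,1,1,1).

Computing H_k = (kernel of ∂_k) / (image of ∂_{k+1}):

  H_0: rank C_0 − rank ∂_1 = 5 − 4 = 1, and the invariant factors of ∂_1 are all 1, so H_0 = Z.
  H_1: rank ker ∂_1 − rank ∂_2 = (5 − 4) − 0 = 1, and there is no ∂_2, so H_1 = Z.

(K is a triangulation of the circle S^1.)

Hence the Betti numbers are b_0 = 1, b_1 = 1.

b_0 = 1, b_1 = 1.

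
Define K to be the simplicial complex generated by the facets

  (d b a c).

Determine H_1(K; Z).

H_1 ≅ 0.

We work with the vertex ordering a < b < c < d. The simplices of K, each written with vertices in increasing order, are:

  0-simplices (4): a, b, c, d
  1-simplices (6): ab, ac, ad, bc, bd, cd
  2-simplices (4): abc, abd, acd, bcd
  3-simplices (1): abcd

giving chain groups C_0 ≅ Z^4, C_1 ≅ Z^6, C_2 ≅ Z^4, C_3 ≅ Z^1.

Boundary ∂_1: C_1 → C_0 sends each edge [p,q] (with p < q) to q − p. For instance
  ∂ab = b − a.
As a 4×6 matrix over Z this has rank 3, with invariant factors (1,1,1).

∂_2: C_2 → C_1 sends each 2-simplex [p,q,r] to [q,r] − [p,r] + [p,q]. For instance
  ∂acd = cd − ad + ac,
  ∂bcd = cd − bd + bc.
As a 6×4 matrix over Z this has rank 3, with invariant factors (1,1,1).

∂_3: C_3 → C_2 sends each 3-simplex σ to the alternating sum Σ_i (−1)^i (σ with its i-th vertex removed). For instance
  ∂abcd = bcd − acd + abd − abc.
The 4×1 boundary matrix has rank 1 and Smith normal form diag(1).

Computing H_k = (kernel of ∂_k) / (image of ∂_{k+1}):

  H_1: rank ker ∂_1 − rank ∂_2 = (6 − 3) − 3 = 0, and the invariant factors of ∂_2 are all 1, so H_1 = 0.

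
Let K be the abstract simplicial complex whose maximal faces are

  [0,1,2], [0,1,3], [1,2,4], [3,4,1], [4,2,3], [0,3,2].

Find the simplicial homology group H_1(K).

Order the vertices as 0 < 1 < 2 < 3 < 4. Listing each simplex with vertices in this order, K has dimension 2 with simplices:

  0-simplices (5): [0], [1], [2], [3], [4]
  1-simplices (9): [0,1], [0,2], [0,3], [1,2], [1,3], [1,4], [2,3], [2,4], [3,4]
  2-simplices (6): [0,1,2], [0,1,3], [0,2,3], [1,2,4], [1,3,4], [2,3,4]

giving chain groups C_0 ≅ Z^5, C_1 ≅ Z^9, C_2 ≅ Z^6.

The boundary map ∂_1: C_1 → C_0 maps an edge to its endpoints' difference, ∂[p,q] = q − p.
The resulting 5×9 matrix has rank 4, and its Smith normal form has invariant factors (1,1,1,1).

∂_2: C_2 → C_1 maps a triangle to the signed sum of its edges. For instance
  ∂[0,1,2] = [1,2] − [0,2] + [0,1],
  ∂[2,3,4] = [3,4] − [2,4] + [2,3].
This gives a 9×6 integer matrix of rank 5; reducing to Smith normal form yields diagonal entries (1,1,1,1,1).

Reading off H_k = ker ∂_k / im ∂_{k+1}:

  H_1: rank ker ∂_1 − rank ∂_2 = (9 − 4) − 5 = 0, and the invariant factors of ∂_2 are all 1, so H_1 = 0.

(K is a triangulation of the 2-sphere S^2.)

H_1 ≅ 0.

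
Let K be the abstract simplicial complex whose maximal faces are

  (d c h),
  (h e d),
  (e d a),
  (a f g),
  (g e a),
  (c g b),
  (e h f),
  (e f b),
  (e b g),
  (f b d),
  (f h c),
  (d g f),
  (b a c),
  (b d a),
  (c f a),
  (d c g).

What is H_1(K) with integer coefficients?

Take the total order a < b < c < d < e < f < g < h on the vertex set. Then K (dimension 2) consists of the simplices:

  0-simplices (8): a, b, c, d, e, f, g, h
  1-simplices (24): ab, ac, ad, ae, af, ag, bc, bd, be, bf, bg, cd, cf, cg, ch, de, df, dg, dh, ef, eg, eh, fg, fh
  2-simplices (16): abc, abd, acf, ade, aeg, afg, bcg, bdf, bef, beg, cdg, cdh, cfh, deh, dfg, efh

giving chain groups C_0 ≅ Z^8, C_1 ≅ Z^24, C_2 ≅ Z^16.

Boundary ∂_1: C_1 → C_0 is given by ∂[p,q] = [q] − [p]. For instance
  ∂fh = h − f.
The 8×24 boundary matrix has rank 7 and Smith normal form diag(1,1,1,1,1,1,1).

∂_2: C_2 → C_1 maps a triangle to the signed sum of its edges. For instance
  ∂bcg = cg − bg + bc,
  ∂dfg = fg − dg + df.
As a 24×16 matrix over Z this has rank 15, with invariant factors (1,1,1,1,1,1,1,1,1,1,1,1,1,1,1).

Reading off H_k = ker ∂_k / im ∂_{k+1}:

  H_1: rank ker ∂_1 − rank ∂_2 = (24 − 7) − 15 = 2, and the invariant factors of ∂_2 are all 1, so H_1 ≅ Z^2.

H_1 ≅ Z^2.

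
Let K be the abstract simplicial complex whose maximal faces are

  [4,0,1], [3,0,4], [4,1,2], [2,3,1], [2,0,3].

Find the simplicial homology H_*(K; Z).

K has 5 vertices, 10 edges, 5 triangles.
rank ∂_0 = 0, rank ∂_1 = 4 ⇒ b_0 = 5 − 0 − 4 = 1; all invariant factors of ∂_1 are 1 so no torsion. So H_0 = Z.
rank ∂_1 = 4, rank ∂_2 = 5 ⇒ b_1 = 10 − 4 − 5 = 1; all invariant factors of ∂_2 are 1 so no torsion. So H_1 = Z.
rank ∂_2 = 5, rank ∂_3 = 0 ⇒ b_2 = 5 − 5 − 0 = 0. So H_2 = 0.

H_0 ≅ Z,  H_1 ≅ Z,  H_2 = 0.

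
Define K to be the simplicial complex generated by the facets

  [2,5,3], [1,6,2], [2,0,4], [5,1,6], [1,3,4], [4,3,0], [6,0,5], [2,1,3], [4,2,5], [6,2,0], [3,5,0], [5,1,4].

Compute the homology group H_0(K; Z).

H_0 ≅ Z.

K has 7 vertices, 18 edges, 12 triangles.
rank ∂_0 = 0, rank ∂_1 = 6 ⇒ b_0 = 7 − 0 − 6 = 1; all invariant factors of ∂_1 are 1 so no torsion. So H_0 ≅ Z.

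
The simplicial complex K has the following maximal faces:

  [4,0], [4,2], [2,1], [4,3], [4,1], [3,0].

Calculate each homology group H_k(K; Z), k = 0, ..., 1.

Take the total order 0 < 1 < 2 < 3 < 4 on the vertex set. Then K (dimension 1) consists of the simplices:

  0-simplices (5): [0], [1], [2], [3], [4]
  1-simplices (6): [0,3], [0,4], [1,2], [1,4], [2,4], [3,4]

so the chain groups are C_0 ≅ Z^5, C_1 ≅ Z^6.

The boundary map ∂_1: C_1 → C_0 maps an edge to its endpoints' difference, ∂[p,q] = q − p. For instance
  ∂[0,4] = [4] − [0].
The resulting 5×6 matrix has rank 4, and its Smith normal form has invariant factors (1,1,1,1).

From H_k ≅ ker(∂_k) / im(∂_{k+1}) we obtain:

  H_0: rank C_0 − rank ∂_1 = 5 − 4 = 1, and the invariant factors of ∂_1 are all 1, so H_0 = Z.
  H_1: rank ker ∂_1 − rank ∂_2 = (6 − 4) − 0 = 2, and there is no ∂_2, so H_1 = Z^2.

H_0 = Z,  H_1 = Z^2.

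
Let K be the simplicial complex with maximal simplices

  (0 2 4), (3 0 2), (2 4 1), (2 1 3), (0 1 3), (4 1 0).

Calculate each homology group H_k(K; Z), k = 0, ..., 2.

H_0 ≅ Z,  H_1 = 0,  H_2 ≅ Z.

Order the vertices as 0 < 1 < 2 < 3 < 4. Listing each simplex with vertices in this order, K has dimension 2 with simplices:

  0-simplices (5): [0], [1], [2], [3], [4]
  1-simplices (9): [0,1], [0,2], [0,3], [0,4], [1,2], [1,3], [1,4], [2,3], [2,4]
  2-simplices (6): [0,1,3], [0,1,4], [0,2,3], [0,2,4], [1,2,3], [1,2,4]

so the chain groups are C_0 ≅ Z^5, C_1 ≅ Z^9, C_2 ≅ Z^6.

∂_1: C_1 → C_0 is given by ∂[p,q] = [q] − [p]. For instance
  ∂[0,4] = [4] − [0].
The resulting 5×9 matrix has rank 4, and its Smith normal form has invariant factors (1,1,1,1).

Boundary ∂_2: C_2 → C_1 acts by ∂[p,q,r] = [q,r] − [p,r] + [p,q]. For instance
  ∂[0,2,4] = [2,4] − [0,4] + [0,2],
  ∂[1,2,4] = [2,4] − [1,4] + [1,2].
The resulting 9×6 matrix has rank 5, and its Smith normal form has invariant factors (1,1,1,1,1).

Computing H_k = (kernel of ∂_k) / (image of ∂_{k+1}):

  H_0: rank C_0 − rank ∂_1 = 5 − 4 = 1, and the invariant factors of ∂_1 are all 1, so H_0 ≅ Z.
  H_1: rank ker ∂_1 − rank ∂_2 = (9 − 4) − 5 = 0, and the invariant factors of ∂_2 are all 1, so H_1 ≅ 0.
  H_2: rank ker ∂_2 − rank ∂_3 = (6 − 5) − 0 = 1, and there is no ∂_3, so H_2 ≅ Z.

(K is a triangulation of the 2-sphere S^2.)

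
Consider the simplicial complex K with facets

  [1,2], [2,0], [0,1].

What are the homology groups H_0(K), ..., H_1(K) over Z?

K has 3 vertices, 3 edges.
rank ∂_0 = 0, rank ∂_1 = 2 ⇒ b_0 = 3 − 0 − 2 = 1; all invariant factors of ∂_1 are 1 so no torsion. So H_0 ≅ Z.
rank ∂_1 = 2, rank ∂_2 = 0 ⇒ b_1 = 3 − 2 − 0 = 1. So H_1 ≅ Z.

H_0 = Z,  H_1 = Z.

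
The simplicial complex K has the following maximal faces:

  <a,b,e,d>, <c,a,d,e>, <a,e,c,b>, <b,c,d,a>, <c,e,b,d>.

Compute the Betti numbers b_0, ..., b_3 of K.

b_0 = 1, b_1 = 0, b_2 = 0, b_3 = 1.

K has 5 vertices, 10 edges, 10 triangles, 5 3-simplices.
rank ∂_0 = 0, rank ∂_1 = 4 ⇒ b_0 = 5 − 0 − 4 = 1; all invariant factors of ∂_1 are 1 so no torsion. So H_0 ≅ Z.
rank ∂_1 = 4, rank ∂_2 = 6 ⇒ b_1 = 10 − 4 − 6 = 0; all invariant factors of ∂_2 are 1 so no torsion. So H_1 ≅ 0.
rank ∂_2 = 6, rank ∂_3 = 4 ⇒ b_2 = 10 − 6 − 4 = 0; all invariant factors of ∂_3 are 1 so no torsion. So H_2 ≅ 0.
rank ∂_3 = 4, rank ∂_4 = 0 ⇒ b_3 = 5 − 4 − 0 = 1. So H_3 ≅ Z.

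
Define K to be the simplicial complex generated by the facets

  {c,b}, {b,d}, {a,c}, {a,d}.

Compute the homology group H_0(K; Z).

Fix the vertex order a < b < c < d and write every simplex with vertices in increasing order. Then dim K = 1 and the simplices of K are:

  0-simplices (4): a, b, c, d
  1-simplices (4): ac, ad, bc, bd

giving chain groups C_0 ≅ Z^4, C_1 ≅ Z^4.

The boundary map ∂_1: C_1 → C_0 is given by ∂[p,q] = [q] − [p]. For instance
  ∂bc = c − b.
The 4×4 boundary matrix has rank 3 and Smith normal form diag(1,1,1).

From H_k ≅ ker(∂_k) / im(∂_{k+1}) we obtain:

  H_0: rank C_0 − rank ∂_1 = 4 − 3 = 1, and the invariant factors of ∂_1 are all 1, so H_0 ≅ Z.

(K is a triangulation of the circle S^1.)

H_0 = Z.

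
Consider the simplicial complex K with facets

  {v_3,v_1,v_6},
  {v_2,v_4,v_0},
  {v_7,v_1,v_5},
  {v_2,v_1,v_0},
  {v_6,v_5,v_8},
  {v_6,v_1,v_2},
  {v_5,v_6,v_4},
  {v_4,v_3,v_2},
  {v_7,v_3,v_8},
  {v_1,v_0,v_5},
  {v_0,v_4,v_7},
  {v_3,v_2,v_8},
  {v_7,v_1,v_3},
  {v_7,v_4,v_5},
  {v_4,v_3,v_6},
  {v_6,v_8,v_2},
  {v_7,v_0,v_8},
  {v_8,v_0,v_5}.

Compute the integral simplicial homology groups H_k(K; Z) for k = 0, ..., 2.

H_0 = Z,  H_1 = Z × Z/2,  H_2 = 0.

K has 9 vertices, 27 edges, 18 triangles.
rank ∂_0 = 0, rank ∂_1 = 8 ⇒ b_0 = 9 − 0 − 8 = 1; all invariant factors of ∂_1 are 1 so no torsion. So H_0 ≅ Z.
rank ∂_1 = 8, rank ∂_2 = 18 ⇒ b_1 = 27 − 8 − 18 = 1; ∂_2 has invariant factor(s) [2] giving torsion. So H_1 ≅ Z × Z/2.
rank ∂_2 = 18, rank ∂_3 = 0 ⇒ b_2 = 18 − 18 − 0 = 0. So H_2 ≅ 0.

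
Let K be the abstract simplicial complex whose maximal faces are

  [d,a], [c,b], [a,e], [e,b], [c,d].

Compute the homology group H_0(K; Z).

Fix the vertex order a < b < c < d < e and write every simplex with vertices in increasing order. Then dim K = 1 and the simplices of K are:

  0-simplices (5): a, b, c, d, e
  1-simplices (5): ad, ae, bc, be, cd

Hence C_0 ≅ Z^5, C_1 ≅ Z^5.

∂_1: C_1 → C_0 is given by ∂[p,q] = [q] − [p].
The 5×5 boundary matrix has rank 4 and Smith normal form diag(1,1,1,1).

Computing H_k = (kernel of ∂_k) / (image of ∂_{k+1}):

  H_0: rank C_0 − rank ∂_1 = 5 − 4 = 1, and the invariant factors of ∂_1 are all 1, so H_0 = Z.

H_0 = Z.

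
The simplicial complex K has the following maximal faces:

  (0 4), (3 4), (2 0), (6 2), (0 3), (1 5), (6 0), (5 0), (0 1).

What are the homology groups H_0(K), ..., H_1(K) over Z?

We work with the vertex ordering 0 < 1 < 2 < 3 < 4 < 5 < 6. The simplices of K, each written with vertices in increasing order, are:

  0-simplices (7): [0], [1], [2], [3], [4], [5], [6]
  1-simplices (9): [0,1], [0,2], [0,3], [0,4], [0,5], [0,6], [1,5], [2,6], [3,4]

giving chain groups C_0 ≅ Z^7, C_1 ≅ Z^9.

The boundary map ∂_1: C_1 → C_0 maps an edge to its endpoints' difference, ∂[p,q] = q − p. For instance
  ∂[2,6] = [6] − [2].
The 7×9 boundary matrix has rank 6 and Smith normal form diag(1,1,1,1,1,1).

From H_k ≅ ker(∂_k) / im(∂_{k+1}) we obtain:

  H_0: rank C_0 − rank ∂_1 = 7 − 6 = 1, and the invariant factors of ∂_1 are all 1, so H_0 ≅ Z.
  H_1: rank ker ∂_1 − rank ∂_2 = (9 − 6) − 0 = 3, and there is no ∂_2, so H_1 ≅ Z^3.

H_0 = Z,  H_1 = Z^3.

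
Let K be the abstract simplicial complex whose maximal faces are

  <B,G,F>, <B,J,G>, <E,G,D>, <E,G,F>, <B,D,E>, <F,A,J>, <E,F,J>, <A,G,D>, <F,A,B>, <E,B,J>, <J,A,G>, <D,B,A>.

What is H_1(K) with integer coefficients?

We work with the vertex ordering A < B < D < E < F < G < J. The simplices of K, each written with vertices in increasing order, are:

  0-simplices (7): A, B, D, E, F, G, J
  1-simplices (18): AB, AD, AF, AG, AJ, BD, BE, BF, BG, BJ, DE, DG, EF, EG, EJ, FG, FJ, GJ
  2-simplices (12): ABD, ABF, ADG, AFJ, AGJ, BDE, BEJ, BFG, BGJ, DEG, EFG, EFJ

giving chain groups C_0 ≅ Z^7, C_1 ≅ Z^18, C_2 ≅ Z^12.

Boundary ∂_1: C_1 → C_0 maps an edge to its endpoints' difference, ∂[p,q] = q − p. For instance
  ∂EF = F − E.
This gives a 7×18 integer matrix of rank 6; reducing to Smith normal form yields diagonal entries (1,1,1,1,1,1).

The boundary map ∂_2: C_2 → C_1 acts by ∂[p,q,r] = [q,r] − [p,r] + [p,q]. For instance
  ∂DEG = EG − DG + DE,
  ∂ABD = BD − AD + AB.
This gives a 18×12 integer matrix of rank 12; reducing to Smith normal form yields diagonal entries (1,1,1,1,1,1,1,1,1,1,1,2).

Computing H_k = (kernel of ∂_k) / (image of ∂_{k+1}):

  H_1: rank ker ∂_1 − rank ∂_2 = (18 − 6) − 12 = 0, and ∂_2 has invariant factor 2 > 1, so H_1 ≅ Z/2.

H_1 = Z/2.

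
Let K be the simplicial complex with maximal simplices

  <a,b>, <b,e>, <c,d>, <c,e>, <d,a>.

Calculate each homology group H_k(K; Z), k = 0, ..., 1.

Fix the vertex order a < b < c < d < e and write every simplex with vertices in increasing order. Then dim K = 1 and the simplices of K are:

  0-simplices (5): a, b, c, d, e
  1-simplices (5): ab, ad, be, cd, ce

Hence C_0 ≅ Z^5, C_1 ≅ Z^5.

∂_1: C_1 → C_0 maps an edge to its endpoints' difference, ∂[p,q] = q − p.
The 5×5 boundary matrix has rank 4 and Smith normal form diag(1,1,1,1).

From H_k ≅ ker(∂_k) / im(∂_{k+1}) we obtain:

  H_0: rank C_0 − rank ∂_1 = 5 − 4 = 1, and the invariant factors of ∂_1 are all 1, so H_0 = Z.
  H_1: rank ker ∂_1 − rank ∂_2 = (5 − 4) − 0 = 1, and there is no ∂_2, so H_1 = Z.

As a check, the Euler characteristic is 5 − 5 = 0, which agrees with 1 − 1 = 0.

H_0 ≅ Z,  H_1 ≅ Z.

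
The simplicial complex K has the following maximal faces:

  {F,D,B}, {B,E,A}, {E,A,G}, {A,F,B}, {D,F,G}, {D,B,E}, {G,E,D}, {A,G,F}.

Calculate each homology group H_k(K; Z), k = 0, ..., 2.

K has 6 vertices, 12 edges, 8 triangles.
rank ∂_0 = 0, rank ∂_1 = 5 ⇒ b_0 = 6 − 0 − 5 = 1; all invariant factors of ∂_1 are 1 so no torsion. So H_0 = Z.
rank ∂_1 = 5, rank ∂_2 = 7 ⇒ b_1 = 12 − 5 − 7 = 0; all invariant factors of ∂_2 are 1 so no torsion. So H_1 = 0.
rank ∂_2 = 7, rank ∂_3 = 0 ⇒ b_2 = 8 − 7 − 0 = 1. So H_2 = Z.

H_0 = Z,  H_1 = 0,  H_2 = Z.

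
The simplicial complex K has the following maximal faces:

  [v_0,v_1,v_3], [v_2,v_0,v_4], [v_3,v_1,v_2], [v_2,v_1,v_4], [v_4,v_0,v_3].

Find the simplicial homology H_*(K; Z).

H_0 = Z,  H_1 = Z,  H_2 = 0.

Order the vertices as v_0 < v_1 < v_2 < v_3 < v_4. Listing each simplex with vertices in this order, K has dimension 2 with simplices:

  0-simplices (5): [v_0], [v_1], [v_2], [v_3], [v_4]
  1-simplices (10): [v_0,v_1], [v_0,v_2], [v_0,v_3], [v_0,v_4], [v_1,v_2], [v_1,v_3], [v_1,v_4], [v_2,v_3], [v_2,v_4], [v_3,v_4]
  2-simplices (5): [v_0,v_1,v_3], [v_0,v_2,v_4], [v_0,v_3,v_4], [v_1,v_2,v_3], [v_1,v_2,v_4]

giving chain groups C_0 ≅ Z^5, C_1 ≅ Z^10, C_2 ≅ Z^5.

Boundary ∂_1: C_1 → C_0 sends each edge [p,q] (with p < q) to q − p.
As a 5×10 matrix over Z this has rank 4, with invariant factors (1,1,1,1).

∂_2: C_2 → C_1 acts by ∂[p,q,r] = [q,r] − [p,r] + [p,q]. For instance
  ∂[v_0,v_2,v_4] = [v_2,v_4] − [v_0,v_4] + [v_0,v_2],
  ∂[v_1,v_2,v_3] = [v_2,v_3] − [v_1,v_3] + [v_1,v_2].
This gives a 10×5 integer matrix of rank 5; reducing to Smith normal form yields diagonal entries (1,1,1,1,1).

Reading off H_k = ker ∂_k / im ∂_{k+1}:

  H_0: rank C_0 − rank ∂_1 = 5 − 4 = 1, and the invariant factors of ∂_1 are all 1, so H_0 ≅ Z.
  H_1: rank ker ∂_1 − rank ∂_2 = (10 − 4) − 5 = 1, and the invariant factors of ∂_2 are all 1, so H_1 ≅ Z.
  H_2: rank ker ∂_2 − rank ∂_3 = (5 − 5) − 0 = 0, and there is no ∂_3, so H_2 ≅ 0.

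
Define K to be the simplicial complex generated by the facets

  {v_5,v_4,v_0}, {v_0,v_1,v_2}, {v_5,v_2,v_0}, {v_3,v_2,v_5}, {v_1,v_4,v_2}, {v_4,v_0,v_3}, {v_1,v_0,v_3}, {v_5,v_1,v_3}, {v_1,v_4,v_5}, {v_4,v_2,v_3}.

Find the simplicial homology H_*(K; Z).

H_0 = Z,  H_1 = Z/2Z,  H_2 = 0.

Order the vertices as v_0 < v_1 < v_2 < v_3 < v_4 < v_5. Listing each simplex with vertices in this order, K has dimension 2 with simplices:

  0-simplices (6): [v_0], [v_1], [v_2], [v_3], [v_4], [v_5]
  1-simplices (15): (15 of them)
  2-simplices (10): [v_0,v_1,v_2], [v_0,v_1,v_3], [v_0,v_2,v_5], [v_0,v_3,v_4], [v_0,v_4,v_5], [v_1,v_2,v_4], [v_1,v_3,v_5], [v_1,v_4,v_5], [v_2,v_3,v_4], [v_2,v_3,v_5]

giving chain groups C_0 ≅ Z^6, C_1 ≅ Z^15, C_2 ≅ Z^10.

∂_1: C_1 → C_0 sends each edge [p,q] (with p < q) to q − p.
As a 6×15 matrix over Z this has rank 5, with invariant factors (1,1,1,1,1).

The boundary map ∂_2: C_2 → C_1 sends each 2-simplex [p,q,r] to [q,r] − [p,r] + [p,q]. For instance
  ∂[v_1,v_3,v_5] = [v_3,v_5] − [v_1,v_5] + [v_1,v_3],
  ∂[v_1,v_4,v_5] = [v_4,v_5] − [v_1,v_5] + [v_1,v_4].
This gives a 15×10 integer matrix of rank 10; reducing to Smith normal form yields diagonal entries (1,1,1,1,1,1,1,1,1,2).

Now H_k = ker ∂_k / im ∂_{k+1}, so:

  H_0: rank C_0 − rank ∂_1 = 6 − 5 = 1, and the invariant factors of ∂_1 are all 1, so H_0 = Z.
  H_1: rank ker ∂_1 − rank ∂_2 = (15 − 5) − 10 = 0, and ∂_2 has invariant factor 2 > 1, so H_1 = Z/2Z.
  H_2: rank ker ∂_2 − rank ∂_3 = (10 − 10) − 0 = 0, and there is no ∂_3, so H_2 = 0.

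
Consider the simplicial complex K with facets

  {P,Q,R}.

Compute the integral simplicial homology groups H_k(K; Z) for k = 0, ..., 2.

K has 3 vertices, 3 edges, 1 triangle.
rank ∂_0 = 0, rank ∂_1 = 2 ⇒ b_0 = 3 − 0 − 2 = 1; all invariant factors of ∂_1 are 1 so no torsion. So H_0 ≅ Z.
rank ∂_1 = 2, rank ∂_2 = 1 ⇒ b_1 = 3 − 2 − 1 = 0; all invariant factors of ∂_2 are 1 so no torsion. So H_1 ≅ 0.
rank ∂_2 = 1, rank ∂_3 = 0 ⇒ b_2 = 1 − 1 − 0 = 0. So H_2 ≅ 0.

H_0 = Z,  H_1 = 0,  H_2 = 0.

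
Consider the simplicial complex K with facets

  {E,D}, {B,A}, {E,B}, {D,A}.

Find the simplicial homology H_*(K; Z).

H_0 = Z,  H_1 = Z.

K has 4 vertices, 4 edges.
rank ∂_0 = 0, rank ∂_1 = 3 ⇒ b_0 = 4 − 0 − 3 = 1; all invariant factors of ∂_1 are 1 so no torsion. So H_0 ≅ Z.
rank ∂_1 = 3, rank ∂_2 = 0 ⇒ b_1 = 4 − 3 − 0 = 1. So H_1 ≅ Z.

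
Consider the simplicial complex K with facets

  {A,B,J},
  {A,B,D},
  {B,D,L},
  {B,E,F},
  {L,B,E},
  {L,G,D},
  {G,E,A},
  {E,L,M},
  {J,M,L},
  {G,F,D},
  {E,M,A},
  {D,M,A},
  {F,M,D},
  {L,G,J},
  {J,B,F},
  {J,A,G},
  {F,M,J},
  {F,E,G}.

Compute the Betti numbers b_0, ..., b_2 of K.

b_0 = 1, b_1 = 2, b_2 = 1.

We work with the vertex ordering A < B < D < E < F < G < J < L < M. The simplices of K, each written with vertices in increasing order, are:

  0-simplices (9): A, B, D, E, F, G, J, L, M
  1-simplices (27): AB, AD, AE, AG, AJ, AM, BD, BE, BF, BJ, BL, DF, DG, DL, DM, EF, EG, EL, EM, FG, FJ, FM, GJ, GL, JL, JM, LM
  2-simplices (18): ABD, ABJ, ADM, AEG, AEM, AGJ, BDL, BEF, BEL, BFJ, DFG, DFM, DGL, EFG, ELM, FJM, GJL, JLM

so the chain groups are C_0 ≅ Z^9, C_1 ≅ Z^27, C_2 ≅ Z^18.

Boundary ∂_1: C_1 → C_0 is given by ∂[p,q] = [q] − [p]. For instance
  ∂BD = D − B.
As a 9×27 matrix over Z this has rank 8, with invariant factors (1,1,1,1,1,1,1,1).

The boundary map ∂_2: C_2 → C_1 sends each 2-simplex [p,q,r] to [q,r] − [p,r] + [p,q]. For instance
  ∂BFJ = FJ − BJ + BF,
  ∂AEM = EM − AM + AE.
As a 27×18 matrix over Z this has rank 17, with invariant factors (1,1,1,1,1,1,1,1,1,1,1,1,1,1,1,1,1).

Computing H_k = (kernel of ∂_k) / (image of ∂_{k+1}):

  H_0: rank C_0 − rank ∂_1 = 9 − 8 = 1, and the invariant factors of ∂_1 are all 1, so H_0 = Z.
  H_1: rank ker ∂_1 − rank ∂_2 = (27 − 8) − 17 = 2, and the invariant factors of ∂_2 are all 1, so H_1 = Z^2.
  H_2: rank ker ∂_2 − rank ∂_3 = (18 − 17) − 0 = 1, and there is no ∂_3, so H_2 = Z.

Hence the Betti numbers are b_0 = 1, b_1 = 2, b_2 = 1.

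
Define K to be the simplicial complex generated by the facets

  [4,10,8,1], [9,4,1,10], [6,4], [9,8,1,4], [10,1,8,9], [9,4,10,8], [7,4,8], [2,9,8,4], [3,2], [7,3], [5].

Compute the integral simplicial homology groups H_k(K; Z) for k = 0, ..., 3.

Order the vertices as 1 < 2 < 3 < 4 < 5 < 6 < 7 < 8 < 9 < 10. Listing each simplex with vertices in this order, K has dimension 3 with simplices:

  0-simplices (10): [1], [2], [3], [4], [5], [6], [7], [8], [9], [10]
  1-simplices (18): [1,4], [1,8], [1,9], [1,10], [2,3], [2,4], [2,8], [2,9], [3,7], [4,6], [4,7], [4,8], [4,9], [4,10], [7,8], [8,9], [8,10], [9,10]
  2-simplices (14): [1,4,8], [1,4,9], [1,4,10], [1,8,9], [1,8,10], [1,9,10], [2,4,8], [2,4,9], [2,8,9], [4,7,8], [4,8,9], [4,8,10], [4,9,10], [8,9,10]
  3-simplices (6): [1,4,8,9], [1,4,8,10], [1,4,9,10], [1,8,9,10], [2,4,8,9], [4,8,9,10]

so the chain groups are C_0 ≅ Z^10, C_1 ≅ Z^18, C_2 ≅ Z^14, C_3 ≅ Z^6.

The boundary map ∂_1: C_1 → C_0 maps an edge to its endpoints' difference, ∂[p,q] = q − p.
The 10×18 boundary matrix has rank 8 and Smith normal form diag(1,1,1,1,1,1,1,1).

The boundary map ∂_2: C_2 → C_1 acts by ∂[p,q,r] = [q,r] − [p,r] + [p,q]. For instance
  ∂[1,8,9] = [8,9] − [1,9] + [1,8],
  ∂[2,4,9] = [4,9] − [2,9] + [2,4].
The resulting 18×14 matrix has rank 9, and its Smith normal form has invariant factors (1,1,1,1,1,1,1,1,1).

∂_3: C_3 → C_2 sends each 3-simplex σ to the alternating sum Σ_i (−1)^i (σ with its i-th vertex removed). For instance
  ∂[1,4,9,10] = [4,9,10] − [1,9,10] + [1,4,10] − [1,4,9],
  ∂[2,4,8,9] = [4,8,9] − [2,8,9] + [2,4,9] − [2,4,8].
This gives a 14×6 integer matrix of rank 5; reducing to Smith normal form yields diagonal entries (1,1,1,1,1).

Now H_k = ker ∂_k / im ∂_{k+1}, so:

  H_0: rank C_0 − rank ∂_1 = 10 − 8 = 2, and the invariant factors of ∂_1 are all 1, so H_0 = Z^2.
  H_1: rank ker ∂_1 − rank ∂_2 = (18 − 8) − 9 = 1, and the invariant factors of ∂_2 are all 1, so H_1 = Z.
  H_2: rank ker ∂_2 − rank ∂_3 = (14 − 9) − 5 = 0, and the invariant factors of ∂_3 are all 1, so H_2 = 0.
  H_3: rank ker ∂_3 − rank ∂_4 = (6 − 5) − 0 = 1, and there is no ∂_4, so H_3 = Z.

As a check, the Euler characteristic is 10 − 18 + 14 − 6 = 0, which agrees with 2 − 1 + 0 − 1 = 0.

H_0 ≅ Z^2,  H_1 ≅ Z,  H_2 = 0,  H_3 ≅ Z.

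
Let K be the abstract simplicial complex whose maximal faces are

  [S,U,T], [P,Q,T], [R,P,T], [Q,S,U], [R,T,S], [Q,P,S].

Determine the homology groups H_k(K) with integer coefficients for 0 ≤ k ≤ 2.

We work with the vertex ordering P < Q < R < S < T < U. The simplices of K, each written with vertices in increasing order, are:

  0-simplices (6): P, Q, R, S, T, U
  1-simplices (12): PQ, PR, PS, PT, QS, QT, QU, RS, RT, ST, SU, TU
  2-simplices (6): PQS, PQT, PRT, QSU, RST, STU

Hence C_0 ≅ Z^6, C_1 ≅ Z^12, C_2 ≅ Z^6.

∂_1: C_1 → C_0 maps an edge to its endpoints' difference, ∂[p,q] = q − p. For instance
  ∂QU = U − Q.
The resulting 6×12 matrix has rank 5, and its Smith normal form has invariant factors (1,1,1,1,1).

∂_2: C_2 → C_1 maps a triangle to the signed sum of its edges. For instance
  ∂PQS = QS − PS + PQ,
  ∂PQT = QT − PT + PQ.
This gives a 12×6 integer matrix of rank 6; reducing to Smith normal form yields diagonal entries (1,1,1,1,1,1).

From H_k ≅ ker(∂_k) / im(∂_{k+1}) we obtain:

  H_0: rank C_0 − rank ∂_1 = 6 − 5 = 1, and the invariant factors of ∂_1 are all 1, so H_0 ≅ Z.
  H_1: rank ker ∂_1 − rank ∂_2 = (12 − 5) − 6 = 1, and the invariant factors of ∂_2 are all 1, so H_1 ≅ Z.
  H_2: rank ker ∂_2 − rank ∂_3 = (6 − 6) − 0 = 0, and there is no ∂_3, so H_2 ≅ 0.

H_0 = Z,  H_1 = Z,  H_2 = 0.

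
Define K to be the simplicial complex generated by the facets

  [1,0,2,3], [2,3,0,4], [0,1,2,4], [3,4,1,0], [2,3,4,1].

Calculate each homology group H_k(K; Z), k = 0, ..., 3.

We work with the vertex ordering 0 < 1 < 2 < 3 < 4. The simplices of K, each written with vertices in increasing order, are:

  0-simplices (5): [0], [1], [2], [3], [4]
  1-simplices (10): [0,1], [0,2], [0,3], [0,4], [1,2], [1,3], [1,4], [2,3], [2,4], [3,4]
  2-simplices (10): [0,1,2], [0,1,3], [0,1,4], [0,2,3], [0,2,4], [0,3,4], [1,2,3], [1,2,4], [1,3,4], [2,3,4]
  3-simplices (5): [0,1,2,3], [0,1,2,4], [0,1,3,4], [0,2,3,4], [1,2,3,4]

Hence C_0 ≅ Z^5, C_1 ≅ Z^10, C_2 ≅ Z^10, C_3 ≅ Z^5.

The boundary map ∂_1: C_1 → C_0 sends each edge [p,q] (with p < q) to q − p. For instance
  ∂[1,3] = [3] − [1].
This gives a 5×10 integer matrix of rank 4; reducing to Smith normal form yields diagonal entries (1,1,1,1).

∂_2: C_2 → C_1 acts by ∂[p,q,r] = [q,r] − [p,r] + [p,q]. For instance
  ∂[0,1,4] = [1,4] − [0,4] + [0,1],
  ∂[1,2,3] = [2,3] − [1,3] + [1,2].
This gives a 10×10 integer matrix of rank 6; reducing to Smith normal form yields diagonal entries (1,1,1,1,1,1).

Boundary ∂_3: C_3 → C_2 sends each 3-simplex σ to the alternating sum Σ_i (−1)^i (σ with its i-th vertex removed). For instance
  ∂[0,1,3,4] = [1,3,4] − [0,3,4] + [0,1,4] − [0,1,3],
  ∂[0,1,2,4] = [1,2,4] − [0,2,4] + [0,1,4] − [0,1,2].
The 10×5 boundary matrix has rank 4 and Smith normal form diag(1,1,1,1).

From H_k ≅ ker(∂_k) / im(∂_{k+1}) we obtain:

  H_0: rank C_0 − rank ∂_1 = 5 − 4 = 1, and the invariant factors of ∂_1 are all 1, so H_0 = Z.
  H_1: rank ker ∂_1 − rank ∂_2 = (10 − 4) − 6 = 0, and the invariant factors of ∂_2 are all 1, so H_1 = 0.
  H_2: rank ker ∂_2 − rank ∂_3 = (10 − 6) − 4 = 0, and the invariant factors of ∂_3 are all 1, so H_2 = 0.
  H_3: rank ker ∂_3 − rank ∂_4 = (5 − 4) − 0 = 1, and there is no ∂_4, so H_3 = Z.

As a check, the Euler characteristic is 5 − 10 + 10 − 5 = 0, which agrees with 1 − 0 + 0 − 1 = 0.
(K is a triangulation of the 3-sphere S^3.)

H_0 ≅ Z,  H_1 = 0,  H_2 = 0,  H_3 ≅ Z.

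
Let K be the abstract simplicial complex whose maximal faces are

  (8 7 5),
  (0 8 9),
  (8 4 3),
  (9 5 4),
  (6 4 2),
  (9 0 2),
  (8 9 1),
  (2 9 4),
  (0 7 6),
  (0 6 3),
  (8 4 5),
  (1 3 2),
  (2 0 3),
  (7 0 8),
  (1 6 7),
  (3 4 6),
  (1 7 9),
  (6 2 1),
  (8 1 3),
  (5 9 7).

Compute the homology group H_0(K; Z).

H_0 ≅ Z.

Order the vertices as 0 < 1 < 2 < 3 < 4 < 5 < 6 < 7 < 8 < 9. Listing each simplex with vertices in this order, K has dimension 2 with simplices:

  0-simplices (10): [0], [1], [2], [3], [4], [5], [6], [7], [8], [9]
  1-simplices (30): (30 of them)
  2-simplices (20): (20 of them)

so the chain groups are C_0 ≅ Z^10, C_1 ≅ Z^30, C_2 ≅ Z^20.

∂_1: C_1 → C_0 sends each edge [p,q] (with p < q) to q − p.
The resulting 10×30 matrix has rank 9, and its Smith normal form has invariant factors (1,1,1,1,1,1,1,1,1).

∂_2: C_2 → C_1 sends each 2-simplex [p,q,r] to [q,r] − [p,r] + [p,q]. For instance
  ∂[4,5,8] = [5,8] − [4,8] + [4,5],
  ∂[0,8,9] = [8,9] − [0,9] + [0,8].
The 30×20 boundary matrix has rank 20 and Smith normal form diag(1,1,1,1,1,1,1,1,1,1,1,1,1,1,1,1,1,1,1,2).

Now H_k = ker ∂_k / im ∂_{k+1}, so:

  H_0: rank C_0 − rank ∂_1 = 10 − 9 = 1, and the invariant factors of ∂_1 are all 1, so H_0 ≅ Z.

(K is a triangulation of the Klein bottle.)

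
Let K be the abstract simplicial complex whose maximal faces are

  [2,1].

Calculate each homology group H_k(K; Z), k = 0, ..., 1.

H_0 = Z,  H_1 = 0.

Fix the vertex order 1 < 2 and write every simplex with vertices in increasing order. Then dim K = 1 and the simplices of K are:

  0-simplices (2): [1], [2]
  1-simplices (1): [1,2]

giving chain groups C_0 ≅ Z^2, C_1 ≅ Z^1.

The boundary map ∂_1: C_1 → C_0 maps an edge to its endpoints' difference, ∂[p,q] = q − p. For instance
  ∂[1,2] = [2] − [1].
As a 2×1 matrix over Z this has rank 1, with invariant factors (1).

Now H_k = ker ∂_k / im ∂_{k+1}, so:

  H_0: rank C_0 − rank ∂_1 = 2 − 1 = 1, and the invariant factors of ∂_1 are all 1, so H_0 = Z.
  H_1: rank ker ∂_1 − rank ∂_2 = (1 − 1) − 0 = 0, and there is no ∂_2, so H_1 = 0.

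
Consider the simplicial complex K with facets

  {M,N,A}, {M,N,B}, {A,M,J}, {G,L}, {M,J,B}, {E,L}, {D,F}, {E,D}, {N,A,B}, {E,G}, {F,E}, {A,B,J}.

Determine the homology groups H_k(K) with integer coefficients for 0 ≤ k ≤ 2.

H_0 = Z^2,  H_1 = Z^2,  H_2 = Z.

Order the vertices as A < B < D < E < F < G < J < L < M < N. Listing each simplex with vertices in this order, K has dimension 2 with simplices:

  0-simplices (10): A, B, D, E, F, G, J, L, M, N
  1-simplices (15): AB, AJ, AM, AN, BJ, BM, BN, DE, DF, EF, EG, EL, GL, JM, MN
  2-simplices (6): ABJ, ABN, AJM, AMN, BJM, BMN

giving chain groups C_0 ≅ Z^10, C_1 ≅ Z^15, C_2 ≅ Z^6.

The boundary map ∂_1: C_1 → C_0 is given by ∂[p,q] = [q] − [p]. For instance
  ∂BN = N − B.
This gives a 10×15 integer matrix of rank 8; reducing to Smith normal form yields diagonal entries (1,1,1,1,1,1,1,1).

Boundary ∂_2: C_2 → C_1 maps a triangle to the signed sum of its edges. For instance
  ∂BMN = MN − BN + BM,
  ∂ABJ = BJ − AJ + AB.
The 15×6 boundary matrix has rank 5 and Smith normal form diag(1,1,1,1,1).

Computing H_k = (kernel of ∂_k) / (image of ∂_{k+1}):

  H_0: rank C_0 − rank ∂_1 = 10 − 8 = 2, and the invariant factors of ∂_1 are all 1, so H_0 = Z^2.
  H_1: rank ker ∂_1 − rank ∂_2 = (15 − 8) − 5 = 2, and the invariant factors of ∂_2 are all 1, so H_1 = Z^2.
  H_2: rank ker ∂_2 − rank ∂_3 = (6 − 5) − 0 = 1, and there is no ∂_3, so H_2 = Z.

As a check, the Euler characteristic is 10 − 15 + 6 = 1, which agrees with 2 − 2 + 1 = 1.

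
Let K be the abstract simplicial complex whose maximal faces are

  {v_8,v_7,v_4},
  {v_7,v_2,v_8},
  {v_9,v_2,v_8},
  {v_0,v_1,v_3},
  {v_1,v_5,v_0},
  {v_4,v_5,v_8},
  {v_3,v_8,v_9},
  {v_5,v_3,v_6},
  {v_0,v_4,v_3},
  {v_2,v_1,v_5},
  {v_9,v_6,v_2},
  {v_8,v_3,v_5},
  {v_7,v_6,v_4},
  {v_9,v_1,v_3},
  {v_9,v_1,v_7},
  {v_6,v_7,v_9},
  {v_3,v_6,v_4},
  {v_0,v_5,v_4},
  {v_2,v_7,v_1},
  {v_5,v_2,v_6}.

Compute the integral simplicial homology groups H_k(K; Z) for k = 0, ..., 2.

H_0 ≅ Z,  H_1 ≅ Z × Z/2,  H_2 = 0.

Fix the vertex order v_0 < v_1 < v_2 < v_3 < v_4 < v_5 < v_6 < v_7 < v_8 < v_9 and write every simplex with vertices in increasing order. Then dim K = 2 and the simplices of K are:

  0-simplices (10): [v_0], [v_1], [v_2], [v_3], [v_4], [v_5], [v_6], [v_7], [v_8], [v_9]
  1-simplices (30): (30 of them)
  2-simplices (20): (20 of them)

Hence C_0 ≅ Z^10, C_1 ≅ Z^30, C_2 ≅ Z^20.

Boundary ∂_1: C_1 → C_0 maps an edge to its endpoints' difference, ∂[p,q] = q − p.
As a 10×30 matrix over Z this has rank 9, with invariant factors (1,1,1,1,1,1,1,1,1).

Boundary ∂_2: C_2 → C_1 acts by ∂[p,q,r] = [q,r] − [p,r] + [p,q]. For instance
  ∂[v_6,v_7,v_9] = [v_7,v_9] − [v_6,v_9] + [v_6,v_7],
  ∂[v_2,v_7,v_8] = [v_7,v_8] − [v_2,v_8] + [v_2,v_7].
This gives a 30×20 integer matrix of rank 20; reducing to Smith normal form yields diagonal entries (1,1,1,1,1,1,1,1,1,1,1,1,1,1,1,1,1,1,1,2).

Reading off H_k = ker ∂_k / im ∂_{k+1}:

  H_0: rank C_0 − rank ∂_1 = 10 − 9 = 1, and the invariant factors of ∂_1 are all 1, so H_0 ≅ Z.
  H_1: rank ker ∂_1 − rank ∂_2 = (30 − 9) − 20 = 1, and ∂_2 has invariant factor 2 > 1, so H_1 ≅ Z × Z/2.
  H_2: rank ker ∂_2 − rank ∂_3 = (20 − 20) − 0 = 0, and there is no ∂_3, so H_2 ≅ 0.

As a check, the Euler characteristic is 10 − 30 + 20 = 0, which agrees with 1 − 1 + 0 = 0.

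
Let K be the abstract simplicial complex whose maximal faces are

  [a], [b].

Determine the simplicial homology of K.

H_0 = Z^2.

Take the total order a < b on the vertex set. Then K (dimension 0) consists of the simplices:

  0-simplices (2): a, b

Hence C_0 ≅ Z^2.

Computing H_k = (kernel of ∂_k) / (image of ∂_{k+1}):

  H_0: rank C_0 − rank ∂_1 = 2 − 0 = 2, and there is no ∂_1, so H_0 ≅ Z^2.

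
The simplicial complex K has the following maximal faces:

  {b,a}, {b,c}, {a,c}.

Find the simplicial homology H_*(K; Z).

H_0 ≅ Z,  H_1 ≅ Z.

We work with the vertex ordering a < b < c. The simplices of K, each written with vertices in increasing order, are:

  0-simplices (3): a, b, c
  1-simplices (3): ab, ac, bc

so the chain groups are C_0 ≅ Z^3, C_1 ≅ Z^3.

∂_1: C_1 → C_0 maps an edge to its endpoints' difference, ∂[p,q] = q − p. For instance
  ∂ac = c − a.
The resulting 3×3 matrix has rank 2, and its Smith normal form has invariant factors (1,1).

From H_k ≅ ker(∂_k) / im(∂_{k+1}) we obtain:

  H_0: rank C_0 − rank ∂_1 = 3 − 2 = 1, and the invariant factors of ∂_1 are all 1, so H_0 ≅ Z.
  H_1: rank ker ∂_1 − rank ∂_2 = (3 − 2) − 0 = 1, and there is no ∂_2, so H_1 ≅ Z.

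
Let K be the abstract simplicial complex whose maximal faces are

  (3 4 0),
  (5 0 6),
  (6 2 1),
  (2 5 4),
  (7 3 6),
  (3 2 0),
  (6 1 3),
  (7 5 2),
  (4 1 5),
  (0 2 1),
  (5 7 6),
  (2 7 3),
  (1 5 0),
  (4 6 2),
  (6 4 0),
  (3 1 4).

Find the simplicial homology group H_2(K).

Order the vertices as 0 < 1 < 2 < 3 < 4 < 5 < 6 < 7. Listing each simplex with vertices in this order, K has dimension 2 with simplices:

  0-simplices (8): [0], [1], [2], [3], [4], [5], [6], [7]
  1-simplices (24): (24 of them)
  2-simplices (16): [0,1,2], [0,1,5], [0,2,3], [0,3,4], [0,4,6], [0,5,6], [1,2,6], [1,3,4], [1,3,6], [1,4,5], [2,3,7], [2,4,5], [2,4,6], [2,5,7], [3,6,7], [5,6,7]

giving chain groups C_0 ≅ Z^8, C_1 ≅ Z^24, C_2 ≅ Z^16.

∂_1: C_1 → C_0 sends each edge [p,q] (with p < q) to q − p. For instance
  ∂[4,6] = [6] − [4].
This gives a 8×24 integer matrix of rank 7; reducing to Smith normal form yields diagonal entries (1,1,1,1,1,1,1).

∂_2: C_2 → C_1 acts by ∂[p,q,r] = [q,r] − [p,r] + [p,q]. For instance
  ∂[0,4,6] = [4,6] − [0,6] + [0,4],
  ∂[2,4,5] = [4,5] − [2,5] + [2,4].
The 24×16 boundary matrix has rank 15 and Smith normal form diag(1,1,1,1,1,1,1,1,1,1,1,1,1,1,1).

Now H_k = ker ∂_k / im ∂_{k+1}, so:

  H_2: rank ker ∂_2 − rank ∂_3 = (16 − 15) − 0 = 1, and there is no ∂_3, so H_2 ≅ Z.

H_2 = Z.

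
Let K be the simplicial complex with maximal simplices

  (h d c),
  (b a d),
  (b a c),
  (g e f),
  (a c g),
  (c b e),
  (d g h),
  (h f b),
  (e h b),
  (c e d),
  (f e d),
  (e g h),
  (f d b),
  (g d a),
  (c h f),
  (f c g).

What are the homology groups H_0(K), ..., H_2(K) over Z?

Take the total order a < b < c < d < e < f < g < h on the vertex set. Then K (dimension 2) consists of the simplices:

  0-simplices (8): a, b, c, d, e, f, g, h
  1-simplices (24): ab, ac, ad, ag, bc, bd, be, bf, bh, cd, ce, cf, cg, ch, de, df, dg, dh, ef, eg, eh, fg, fh, gh
  2-simplices (16): abc, abd, acg, adg, bce, bdf, beh, bfh, cde, cdh, cfg, cfh, def, dgh, efg, egh

so the chain groups are C_0 ≅ Z^8, C_1 ≅ Z^24, C_2 ≅ Z^16.

∂_1: C_1 → C_0 sends each edge [p,q] (with p < q) to q − p. For instance
  ∂bh = h − b.
This gives a 8×24 integer matrix of rank 7; reducing to Smith normal form yields diagonal entries (1,1,1,1,1,1,1).

The boundary map ∂_2: C_2 → C_1 sends each 2-simplex [p,q,r] to [q,r] − [p,r] + [p,q]. For instance
  ∂cfh = fh − ch + cf,
  ∂adg = dg − ag + ad.
The resulting 24×16 matrix has rank 15, and its Smith normal form has invariant factors (1,1,1,1,1,1,1,1,1,1,1,1,1,1,1).

Computing H_k = (kernel of ∂_k) / (image of ∂_{k+1}):

  H_0: rank C_0 − rank ∂_1 = 8 − 7 = 1, and the invariant factors of ∂_1 are all 1, so H_0 ≅ Z.
  H_1: rank ker ∂_1 − rank ∂_2 = (24 − 7) − 15 = 2, and the invariant factors of ∂_2 are all 1, so H_1 ≅ Z^2.
  H_2: rank ker ∂_2 − rank ∂_3 = (16 − 15) − 0 = 1, and there is no ∂_3, so H_2 ≅ Z.

(K is a triangulation of the torus T^2.)

H_0 ≅ Z,  H_1 ≅ Z^2,  H_2 ≅ Z.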